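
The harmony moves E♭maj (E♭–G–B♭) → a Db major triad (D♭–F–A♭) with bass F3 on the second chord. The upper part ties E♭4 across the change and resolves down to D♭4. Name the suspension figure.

At the second chord the bass is F3. The suspended E♭4 lies a seventh above the bass; after resolving down by step to D♭4, the interval above the bass becomes a sixth.
Suspension figures are named by those two intervals: 7–6.

7–6 suspension.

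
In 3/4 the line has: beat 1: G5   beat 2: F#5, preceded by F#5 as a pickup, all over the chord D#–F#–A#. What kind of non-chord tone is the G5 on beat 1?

Upper neighbor tone.

The harmony at that moment is D# minor triad (D#, F#, A#); G5 is not a chord tone.
It is approached by step up from F#5 and left by step down to F#5.
Step away and step back to the same note — a neighbor tone (upper neighbor).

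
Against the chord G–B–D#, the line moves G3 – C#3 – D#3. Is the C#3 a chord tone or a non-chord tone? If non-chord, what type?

Non-chord tone — an appoggiatura.

The harmony at that moment is G augmented triad (G, B, D#); C#3 is not a chord tone.
It is approached by leap down from G3 and left by step up to D#3.
Leap in, step out — an appoggiatura.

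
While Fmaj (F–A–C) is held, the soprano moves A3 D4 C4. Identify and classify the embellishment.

D4 is an appoggiatura.

The harmony at that moment is F major triad (F, A, C); D4 is not a chord tone.
It is approached by leap up from A3 and left by step down to C4.
Leap in, step out — an appoggiatura.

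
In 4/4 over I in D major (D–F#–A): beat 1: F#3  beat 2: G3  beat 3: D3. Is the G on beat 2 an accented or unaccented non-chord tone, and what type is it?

The harmony at that moment is D major triad (D, F#, A); G3 is not a chord tone.
It is approached by step up from F#3 and left by leap down to D3.
Step in, leap out — an escape tone.
It falls on a weak beat, so it is unaccented.

Unaccented escape tone.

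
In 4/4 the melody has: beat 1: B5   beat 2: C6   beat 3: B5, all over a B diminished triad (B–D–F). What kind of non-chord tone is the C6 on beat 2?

Upper neighbor tone.

The harmony at that moment is B diminished triad (B, D, F); C6 is not a chord tone.
It is approached by step up from B5 and left by step down to B5.
Step away and step back to the same note — a neighbor tone (upper neighbor).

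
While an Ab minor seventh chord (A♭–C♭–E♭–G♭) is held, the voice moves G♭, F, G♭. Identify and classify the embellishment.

The harmony at that moment is A♭ minor seventh chord (A♭, C♭, E♭, G♭); F is not a chord tone.
It is approached by step down from G♭ and left by step up to G♭.
Step away and step back to the same note — a neighbor tone (lower neighbor).

F is a neighbor tone.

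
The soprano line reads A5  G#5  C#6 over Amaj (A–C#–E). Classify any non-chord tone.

The harmony at that moment is A major triad (A, C#, E); G#5 is not a chord tone.
It is approached by step down from A5 and left by leap up to C#6.
Step in, leap out — an escape tone.

G#5 is an escape tone.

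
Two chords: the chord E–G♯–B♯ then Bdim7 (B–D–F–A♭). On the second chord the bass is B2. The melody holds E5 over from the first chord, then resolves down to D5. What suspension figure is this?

4–3 suspension.

At the second chord the bass is B2. The suspended E5 lies a fourth above the bass; after resolving down by step to D5, the interval above the bass becomes a third.
Suspension figures are named by those two intervals: 4–3.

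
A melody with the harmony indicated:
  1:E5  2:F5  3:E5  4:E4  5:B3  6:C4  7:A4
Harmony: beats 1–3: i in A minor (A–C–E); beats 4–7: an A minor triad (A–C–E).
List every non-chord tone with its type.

The harmony at that moment is A minor triad (A, C, E); F5 is not a chord tone.
It is approached by step up from E5 and left by step down to E5.
Step away and step back to the same note — a neighbor tone (upper neighbor).
The harmony at that moment is A minor triad (A, C, E); B3 is not a chord tone.
It is approached by leap down from E4 and left by step up to C4.
Leap in, step out — an appoggiatura.

F5 (beat 2) — neighbor tone; B3 (beat 5) — appoggiatura.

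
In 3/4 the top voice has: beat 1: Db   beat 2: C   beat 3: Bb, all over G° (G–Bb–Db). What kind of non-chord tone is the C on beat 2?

The harmony at that moment is G diminished triad (G, Bb, Db); C is not a chord tone.
It is approached by step down from Db and left by step down to Bb.
Step in, step out in the same direction — a passing tone.

Passing tone.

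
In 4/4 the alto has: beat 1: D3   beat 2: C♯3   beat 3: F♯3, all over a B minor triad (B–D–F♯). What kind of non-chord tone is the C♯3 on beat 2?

The harmony at that moment is B minor triad (B, D, F♯); C♯3 is not a chord tone.
It is approached by step down from D3 and left by leap up to F♯3.
Step in, leap out, on a weak beat — an escape tone.

Escape tone.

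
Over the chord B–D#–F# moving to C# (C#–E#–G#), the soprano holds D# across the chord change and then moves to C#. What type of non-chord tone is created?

D# is a suspension.

The harmony at that moment is C# major triad (C#, E#, G#); D# is not a chord tone.
It is held over (the same pitch as the preceding D#) and left by step down to C#.
Held over from the previous chord and resolving down by step — a suspension.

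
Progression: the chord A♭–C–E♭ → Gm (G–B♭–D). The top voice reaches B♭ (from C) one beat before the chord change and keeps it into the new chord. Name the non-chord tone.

B♭ is an anticipation.

The harmony at that moment is A♭ major triad (A♭, C, E♭); B♭ is not a chord tone.
It is approached by step down from C and then sustained as the same pitch into the next harmony.
Arriving early and becoming a chord tone when the harmony changes — an anticipation.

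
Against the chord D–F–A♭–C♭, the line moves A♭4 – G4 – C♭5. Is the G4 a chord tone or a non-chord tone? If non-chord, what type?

The harmony at that moment is D diminished seventh chord (D, F, A♭, C♭); G4 is not a chord tone.
It is approached by step down from A♭4 and left by leap up to C♭5.
Step in, leap out — an escape tone.

Non-chord tone — an escape tone.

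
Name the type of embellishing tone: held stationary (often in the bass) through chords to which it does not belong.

Pedal tone.

Approach: none. Departure: none — a single pitch is sustained while the chords change around it, passing through harmonies that do not contain it.
No melodic motion at all; the dissonance is created entirely by the moving harmonies against the stationary note — a pedal tone (pedal point).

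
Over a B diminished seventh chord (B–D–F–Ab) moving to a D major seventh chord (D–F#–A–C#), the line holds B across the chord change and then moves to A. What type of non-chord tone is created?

The harmony at that moment is D major seventh chord (D, F#, A, C#); B is not a chord tone.
It is held over (the same pitch as the preceding B) and left by step down to A.
Held over from the previous chord and resolving down by step — a suspension.

B is a suspension.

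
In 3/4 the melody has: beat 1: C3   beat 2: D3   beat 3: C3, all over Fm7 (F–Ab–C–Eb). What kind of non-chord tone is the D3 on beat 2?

Upper neighbor tone.

The harmony at that moment is F minor seventh chord (F, Ab, C, Eb); D3 is not a chord tone.
It is approached by step up from C3 and left by step down to C3.
Step away and step back to the same note — a neighbor tone (upper neighbor).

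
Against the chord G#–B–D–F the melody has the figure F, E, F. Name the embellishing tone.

E is a neighbor tone.

The harmony at that moment is G# diminished seventh chord (G#, B, D, F); E is not a chord tone.
It is approached by step down from F and left by step up to F.
Step away and step back to the same note — a neighbor tone (lower neighbor).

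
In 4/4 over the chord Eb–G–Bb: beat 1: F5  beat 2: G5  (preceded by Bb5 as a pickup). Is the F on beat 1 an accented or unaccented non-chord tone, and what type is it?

Accented appoggiatura.

The harmony at that moment is Eb major triad (Eb, G, Bb); F5 is not a chord tone.
It is approached by leap down from Bb5 and left by step up to G5.
Leap in, step out — an appoggiatura.
It falls on the downbeat, so it is accented.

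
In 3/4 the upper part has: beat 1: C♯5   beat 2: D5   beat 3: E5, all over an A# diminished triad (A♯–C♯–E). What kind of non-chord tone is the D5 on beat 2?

Passing tone.

The harmony at that moment is A♯ diminished triad (A♯, C♯, E); D5 is not a chord tone.
It is approached by step up from C♯5 and left by step up to E5.
Step in, step out in the same direction — a passing tone.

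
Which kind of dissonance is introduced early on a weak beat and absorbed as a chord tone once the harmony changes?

Anticipation.

Approach: ahead of the chord change (typically by step), so it is dissonant against the current harmony. Departure: none — the same pitch is restated or held and is a chord tone of the new harmony.
Dissonant first, consonant once the harmony catches up: the note simply arrives early — an anticipation. (The reverse timing, consonant first and dissonant after the change, would be a suspension or retardation.)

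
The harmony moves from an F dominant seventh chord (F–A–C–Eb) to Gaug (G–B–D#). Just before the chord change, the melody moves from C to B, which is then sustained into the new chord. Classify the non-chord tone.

The harmony at that moment is F dominant seventh chord (F, A, C, Eb); B is not a chord tone.
It is approached by step down from C and then sustained as the same pitch into the next harmony.
Arriving early and becoming a chord tone when the harmony changes — an anticipation.

B is an anticipation.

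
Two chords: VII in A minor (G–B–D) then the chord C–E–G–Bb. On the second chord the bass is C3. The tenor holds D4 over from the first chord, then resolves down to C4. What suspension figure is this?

9–8 suspension.

At the second chord the bass is C3. The suspended D4 lies a ninth above the bass; after resolving down by step to C4, the interval above the bass becomes an octave.
Suspension figures are named by those two intervals: 9–8.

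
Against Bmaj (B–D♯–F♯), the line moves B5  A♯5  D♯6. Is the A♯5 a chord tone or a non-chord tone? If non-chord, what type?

The harmony at that moment is B major triad (B, D♯, F♯); A♯5 is not a chord tone.
It is approached by step down from B5 and left by leap up to D♯6.
Step in, leap out — an escape tone.

Non-chord tone — an escape tone.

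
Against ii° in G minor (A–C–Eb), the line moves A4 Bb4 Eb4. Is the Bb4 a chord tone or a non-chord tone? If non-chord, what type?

Non-chord tone — an escape tone.

The harmony at that moment is A diminished triad (A, C, Eb); Bb4 is not a chord tone.
It is approached by step up from A4 and left by leap down to Eb4.
Step in, leap out — an escape tone.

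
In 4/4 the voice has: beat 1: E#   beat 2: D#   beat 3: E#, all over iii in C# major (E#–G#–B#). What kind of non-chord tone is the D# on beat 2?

Lower neighbor tone.

The harmony at that moment is E# minor triad (E#, G#, B#); D# is not a chord tone.
It is approached by step down from E# and left by step up to E#.
Step away and step back to the same note — a neighbor tone (lower neighbor).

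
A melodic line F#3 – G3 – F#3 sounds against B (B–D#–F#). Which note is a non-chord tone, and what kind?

The harmony at that moment is B major triad (B, D#, F#); G3 is not a chord tone.
It is approached by step up from F#3 and left by step down to F#3.
Step away and step back to the same note — a neighbor tone (upper neighbor).

G3 is a neighbor tone.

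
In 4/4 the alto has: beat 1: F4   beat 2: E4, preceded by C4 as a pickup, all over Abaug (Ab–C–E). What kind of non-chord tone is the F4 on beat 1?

Appoggiatura.

The harmony at that moment is Ab augmented triad (Ab, C, E); F4 is not a chord tone.
It is approached by leap up from C4 and left by step down to E4.
Leap in, step out, metrically accented — an appoggiatura.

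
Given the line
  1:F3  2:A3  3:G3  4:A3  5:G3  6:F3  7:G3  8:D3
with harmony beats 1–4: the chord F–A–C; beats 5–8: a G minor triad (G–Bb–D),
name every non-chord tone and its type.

The harmony at that moment is F major triad (F, A, C); G3 is not a chord tone.
It is approached by step down from A3 and left by step up to A3.
Step away and step back to the same note — a neighbor tone (lower neighbor).
The harmony at that moment is G minor triad (G, Bb, D); F3 is not a chord tone.
It is approached by step down from G3 and left by step up to G3.
Step away and step back to the same note — a neighbor tone (lower neighbor).

G3 (beat 3) — neighbor tone; F3 (beat 6) — neighbor tone.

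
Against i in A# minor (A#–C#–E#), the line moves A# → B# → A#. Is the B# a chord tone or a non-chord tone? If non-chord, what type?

The harmony at that moment is A# minor triad (A#, C#, E#); B# is not a chord tone.
It is approached by step up from A# and left by step down to A#.
Step away and step back to the same note — a neighbor tone (upper neighbor).

Non-chord tone — a neighbor tone.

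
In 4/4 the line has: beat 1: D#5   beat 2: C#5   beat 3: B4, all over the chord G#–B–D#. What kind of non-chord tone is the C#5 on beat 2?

The harmony at that moment is G# minor triad (G#, B, D#); C#5 is not a chord tone.
It is approached by step down from D#5 and left by step down to B4.
Step in, step out in the same direction — a passing tone.

Passing tone.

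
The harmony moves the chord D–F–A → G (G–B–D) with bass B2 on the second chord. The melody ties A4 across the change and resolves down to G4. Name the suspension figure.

At the second chord the bass is B2. The suspended A4 lies a seventh above the bass; after resolving down by step to G4, the interval above the bass becomes a sixth.
Suspension figures are named by those two intervals: 7–6.

7–6 suspension.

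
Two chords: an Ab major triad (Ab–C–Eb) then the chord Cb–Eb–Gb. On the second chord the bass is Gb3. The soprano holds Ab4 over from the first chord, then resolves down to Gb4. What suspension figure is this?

9–8 suspension.

At the second chord the bass is Gb3. The suspended Ab4 lies a ninth above the bass; after resolving down by step to Gb4, the interval above the bass becomes an octave.
Suspension figures are named by those two intervals: 9–8.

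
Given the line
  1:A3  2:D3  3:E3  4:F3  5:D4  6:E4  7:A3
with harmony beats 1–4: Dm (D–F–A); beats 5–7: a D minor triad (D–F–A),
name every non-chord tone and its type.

The harmony at that moment is D minor triad (D, F, A); E3 is not a chord tone.
It is approached by step up from D3 and left by step up to F3.
Step in, step out in the same direction — a passing tone.
The harmony at that moment is D minor triad (D, F, A); E4 is not a chord tone.
It is approached by step up from D4 and left by leap down to A3.
Step in, leap out — an escape tone.

E3 (beat 3) — passing tone; E4 (beat 6) — escape tone.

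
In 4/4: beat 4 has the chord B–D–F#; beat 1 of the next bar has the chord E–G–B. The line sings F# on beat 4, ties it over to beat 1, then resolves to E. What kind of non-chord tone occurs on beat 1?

Suspension.

The harmony at that moment is E minor triad (E, G, B); F# is not a chord tone.
It is held over (the same pitch as the preceding F#) and left by step down to E.
Held over from the previous chord and resolving down by step — a suspension.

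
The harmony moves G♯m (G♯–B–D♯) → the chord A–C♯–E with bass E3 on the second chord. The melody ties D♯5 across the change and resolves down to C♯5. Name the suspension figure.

At the second chord the bass is E3. The suspended D♯5 lies a seventh above the bass; after resolving down by step to C♯5, the interval above the bass becomes a sixth.
Suspension figures are named by those two intervals: 7–6.

7–6 suspension.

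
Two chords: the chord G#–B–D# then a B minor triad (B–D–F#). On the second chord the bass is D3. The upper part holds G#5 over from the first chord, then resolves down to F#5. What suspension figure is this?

At the second chord the bass is D3. The suspended G#5 lies a fourth above the bass; after resolving down by step to F#5, the interval above the bass becomes a third.
Suspension figures are named by those two intervals: 4–3.

4–3 suspension.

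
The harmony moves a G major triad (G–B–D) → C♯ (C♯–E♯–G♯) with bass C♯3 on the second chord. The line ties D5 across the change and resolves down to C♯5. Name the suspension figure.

9–8 suspension.

At the second chord the bass is C♯3. The suspended D5 lies a ninth above the bass; after resolving down by step to C♯5, the interval above the bass becomes an octave.
Suspension figures are named by those two intervals: 9–8.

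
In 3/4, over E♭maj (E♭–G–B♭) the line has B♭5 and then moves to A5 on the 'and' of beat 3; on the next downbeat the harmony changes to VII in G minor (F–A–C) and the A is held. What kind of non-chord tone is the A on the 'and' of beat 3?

The harmony at that moment is E♭ major triad (E♭, G, B♭); A5 is not a chord tone.
It is approached by step down from B♭5 and then sustained as the same pitch into the next harmony.
Arriving early and becoming a chord tone when the harmony changes — an anticipation.

Anticipation.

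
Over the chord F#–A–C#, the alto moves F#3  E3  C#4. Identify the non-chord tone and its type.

E3 is an escape tone.

The harmony at that moment is F# minor triad (F#, A, C#); E3 is not a chord tone.
It is approached by step down from F#3 and left by leap up to C#4.
Step in, leap out — an escape tone.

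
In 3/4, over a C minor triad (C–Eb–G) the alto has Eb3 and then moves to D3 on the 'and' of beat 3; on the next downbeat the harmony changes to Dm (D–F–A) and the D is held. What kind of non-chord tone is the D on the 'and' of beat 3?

The harmony at that moment is C minor triad (C, Eb, G); D3 is not a chord tone.
It is approached by step down from Eb3 and then sustained as the same pitch into the next harmony.
Arriving early and becoming a chord tone when the harmony changes — an anticipation.

Anticipation.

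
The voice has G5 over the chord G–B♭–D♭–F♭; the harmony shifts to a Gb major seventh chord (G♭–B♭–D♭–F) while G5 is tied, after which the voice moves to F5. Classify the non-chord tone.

The harmony at that moment is G♭ major seventh chord (G♭, B♭, D♭, F); G5 is not a chord tone.
It is held over (the same pitch as the preceding G5) and left by step down to F5.
Held over from the previous chord and resolving down by step — a suspension.

G5 is a suspension.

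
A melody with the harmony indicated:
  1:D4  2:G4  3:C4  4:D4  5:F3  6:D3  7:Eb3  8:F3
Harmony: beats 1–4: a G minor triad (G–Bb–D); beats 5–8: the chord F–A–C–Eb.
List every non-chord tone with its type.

The harmony at that moment is G minor triad (G, Bb, D); C4 is not a chord tone.
It is approached by leap down from G4 and left by step up to D4.
Leap in, step out — an appoggiatura.
The harmony at that moment is F dominant seventh chord (F, A, C, Eb); D3 is not a chord tone.
It is approached by leap down from F3 and left by step up to Eb3.
Leap in, step out — an appoggiatura.

C4 (beat 3) — appoggiatura; D3 (beat 6) — appoggiatura.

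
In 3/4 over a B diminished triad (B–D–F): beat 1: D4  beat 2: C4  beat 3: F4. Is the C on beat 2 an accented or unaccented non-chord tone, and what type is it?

Unaccented escape tone.

The harmony at that moment is B diminished triad (B, D, F); C4 is not a chord tone.
It is approached by step down from D4 and left by leap up to F4.
Step in, leap out — an escape tone.
It falls on a weak beat, so it is unaccented.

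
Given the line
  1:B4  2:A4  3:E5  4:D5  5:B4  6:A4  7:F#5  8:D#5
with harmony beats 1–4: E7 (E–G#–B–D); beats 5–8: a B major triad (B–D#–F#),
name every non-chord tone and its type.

A4 (beat 2) — escape tone; A4 (beat 6) — escape tone.

The harmony at that moment is E dominant seventh chord (E, G#, B, D); A4 is not a chord tone.
It is approached by step down from B4 and left by leap up to E5.
Step in, leap out — an escape tone.
The harmony at that moment is B major triad (B, D#, F#); A4 is not a chord tone.
It is approached by step down from B4 and left by leap up to F#5.
Step in, leap out — an escape tone.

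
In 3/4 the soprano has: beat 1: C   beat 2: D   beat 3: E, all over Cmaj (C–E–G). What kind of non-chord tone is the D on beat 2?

The harmony at that moment is C major triad (C, E, G); D is not a chord tone.
It is approached by step up from C and left by step up to E.
Step in, step out in the same direction — a passing tone.

Passing tone.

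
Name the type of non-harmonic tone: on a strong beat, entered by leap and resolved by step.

Appoggiatura.

Approach: by leap. Departure: by step. Metric position: strong.
Leap in, step out, in a metrically strong position — an appoggiatura. (It is the mirror image of the escape tone, which steps in and leaps out from a weak position.)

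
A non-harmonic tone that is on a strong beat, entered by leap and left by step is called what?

Appoggiatura.

Approach: by leap. Departure: by step. Metric position: strong.
Leap in, step out, in a metrically strong position — an appoggiatura. (It is the mirror image of the escape tone, which steps in and leaps out from a weak position.)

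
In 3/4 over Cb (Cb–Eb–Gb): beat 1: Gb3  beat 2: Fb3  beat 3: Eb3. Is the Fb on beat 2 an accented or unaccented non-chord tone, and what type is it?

The harmony at that moment is Cb major triad (Cb, Eb, Gb); Fb3 is not a chord tone.
It is approached by step down from Gb3 and left by step down to Eb3.
Step in, step out in the same direction — a passing tone.
It falls on a weak beat, so it is unaccented.

Unaccented passing tone.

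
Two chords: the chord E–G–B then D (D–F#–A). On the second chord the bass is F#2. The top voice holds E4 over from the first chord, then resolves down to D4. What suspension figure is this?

At the second chord the bass is F#2. The suspended E4 lies a seventh above the bass; after resolving down by step to D4, the interval above the bass becomes a sixth.
Suspension figures are named by those two intervals: 7–6.

7–6 suspension.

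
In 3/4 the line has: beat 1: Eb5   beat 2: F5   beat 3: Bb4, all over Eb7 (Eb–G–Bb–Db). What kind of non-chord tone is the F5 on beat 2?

Escape tone.

The harmony at that moment is Eb dominant seventh chord (Eb, G, Bb, Db); F5 is not a chord tone.
It is approached by step up from Eb5 and left by leap down to Bb4.
Step in, leap out, on a weak beat — an escape tone.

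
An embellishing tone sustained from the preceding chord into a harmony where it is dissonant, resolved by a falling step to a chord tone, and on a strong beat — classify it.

Suspension.

Approach: by preparation — the pitch is first a chord tone, then held (tied or repeated) while the harmony changes under it. Departure: down by step. Metric position: strong.
A prepared dissonance that resolves downward by step — a suspension. (The same figure resolving upward would be a retardation.)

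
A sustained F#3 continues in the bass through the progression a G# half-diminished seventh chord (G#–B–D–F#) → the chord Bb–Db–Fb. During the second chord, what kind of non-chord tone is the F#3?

The harmony at that moment is Bb diminished triad (Bb, Db, Fb); F#3 is not a chord tone.
It is held over (the same pitch as the preceding F#3) and then sustained as the same pitch into the next harmony.
Sustained through a change of harmony — a pedal tone.

Pedal tone (pedal point).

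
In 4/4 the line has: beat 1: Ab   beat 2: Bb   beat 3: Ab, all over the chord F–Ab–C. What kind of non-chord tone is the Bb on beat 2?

Upper neighbor tone.

The harmony at that moment is F minor triad (F, Ab, C); Bb is not a chord tone.
It is approached by step up from Ab and left by step down to Ab.
Step away and step back to the same note — a neighbor tone (upper neighbor).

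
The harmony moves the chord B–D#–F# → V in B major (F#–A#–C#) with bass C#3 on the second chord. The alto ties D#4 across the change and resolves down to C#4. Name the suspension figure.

At the second chord the bass is C#3. The suspended D#4 lies a ninth above the bass; after resolving down by step to C#4, the interval above the bass becomes an octave.
Suspension figures are named by those two intervals: 9–8.

9–8 suspension.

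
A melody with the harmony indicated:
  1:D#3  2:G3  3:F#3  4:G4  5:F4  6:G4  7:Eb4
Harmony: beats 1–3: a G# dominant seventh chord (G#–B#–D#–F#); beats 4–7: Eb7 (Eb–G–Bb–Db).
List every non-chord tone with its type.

The harmony at that moment is G# dominant seventh chord (G#, B#, D#, F#); G3 is not a chord tone.
It is approached by leap up from D#3 and left by step down to F#3.
Leap in, step out — an appoggiatura.
The harmony at that moment is Eb dominant seventh chord (Eb, G, Bb, Db); F4 is not a chord tone.
It is approached by step down from G4 and left by step up to G4.
Step away and step back to the same note — a neighbor tone (lower neighbor).

G3 (beat 2) — appoggiatura; F4 (beat 5) — neighbor tone.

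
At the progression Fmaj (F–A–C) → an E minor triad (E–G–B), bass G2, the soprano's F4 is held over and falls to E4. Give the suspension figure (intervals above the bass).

At the second chord the bass is G2. The suspended F4 lies a seventh above the bass; after resolving down by step to E4, the interval above the bass becomes a sixth.
Suspension figures are named by those two intervals: 7–6.

7–6 suspension.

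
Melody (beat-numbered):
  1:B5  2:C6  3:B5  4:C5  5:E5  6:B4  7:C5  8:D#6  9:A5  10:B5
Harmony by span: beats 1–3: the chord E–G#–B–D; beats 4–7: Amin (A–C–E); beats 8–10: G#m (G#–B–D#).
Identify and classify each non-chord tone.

The harmony at that moment is E dominant seventh chord (E, G#, B, D); C6 is not a chord tone.
It is approached by step up from B5 and left by step down to B5.
Step away and step back to the same note — a neighbor tone (upper neighbor).
The harmony at that moment is A minor triad (A, C, E); B4 is not a chord tone.
It is approached by leap down from E5 and left by step up to C5.
Leap in, step out — an appoggiatura.
The harmony at that moment is G# minor triad (G#, B, D#); A5 is not a chord tone.
It is approached by leap down from D#6 and left by step up to B5.
Leap in, step out — an appoggiatura.

C6 (beat 2) — neighbor tone; B4 (beat 6) — appoggiatura; A5 (beat 9) — appoggiatura.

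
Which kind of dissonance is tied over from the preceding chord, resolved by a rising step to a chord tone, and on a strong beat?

Approach: by preparation — the pitch is first a chord tone, then held (tied or repeated) while the harmony changes under it. Departure: up by step. Metric position: strong.
A prepared dissonance that resolves upward by step — a retardation. (The same figure resolving downward would be a suspension.)

Retardation.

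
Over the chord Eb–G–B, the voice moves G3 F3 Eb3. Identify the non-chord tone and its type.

The harmony at that moment is Eb augmented triad (Eb, G, B); F3 is not a chord tone.
It is approached by step down from G3 and left by step down to Eb3.
Step in, step out in the same direction — a passing tone.

F3 is a passing tone.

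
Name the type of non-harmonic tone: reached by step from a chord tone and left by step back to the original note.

Approach: by step. Departure: by step in the opposite direction, back to the starting pitch.
Stepwise on both sides but reversing to return to the same chord tone — a neighbor tone. (Had it continued onward in the same direction it would be a passing tone instead.)

Neighbor tone.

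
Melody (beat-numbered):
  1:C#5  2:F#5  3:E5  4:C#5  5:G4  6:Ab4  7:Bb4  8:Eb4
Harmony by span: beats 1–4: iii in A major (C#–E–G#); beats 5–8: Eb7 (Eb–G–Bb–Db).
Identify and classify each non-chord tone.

The harmony at that moment is C# minor triad (C#, E, G#); F#5 is not a chord tone.
It is approached by leap up from C#5 and left by step down to E5.
Leap in, step out — an appoggiatura.
The harmony at that moment is Eb dominant seventh chord (Eb, G, Bb, Db); Ab4 is not a chord tone.
It is approached by step up from G4 and left by step up to Bb4.
Step in, step out in the same direction — a passing tone.

F#5 (beat 2) — appoggiatura; Ab4 (beat 6) — passing tone.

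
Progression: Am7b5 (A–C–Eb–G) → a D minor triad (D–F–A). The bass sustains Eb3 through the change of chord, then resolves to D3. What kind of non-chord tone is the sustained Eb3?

Eb3 is a suspension.

The harmony at that moment is D minor triad (D, F, A); Eb3 is not a chord tone.
It is held over (the same pitch as the preceding Eb3) and left by step down to D3.
Held over from the previous chord and resolving down by step — a suspension.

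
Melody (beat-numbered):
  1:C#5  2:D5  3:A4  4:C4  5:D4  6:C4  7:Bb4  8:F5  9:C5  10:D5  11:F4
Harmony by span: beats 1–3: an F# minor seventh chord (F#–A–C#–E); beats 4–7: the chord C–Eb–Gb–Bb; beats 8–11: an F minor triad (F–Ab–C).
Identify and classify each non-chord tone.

The harmony at that moment is F# minor seventh chord (F#, A, C#, E); D5 is not a chord tone.
It is approached by step up from C#5 and left by leap down to A4.
Step in, leap out — an escape tone.
The harmony at that moment is C half-diminished seventh chord (C, Eb, Gb, Bb); D4 is not a chord tone.
It is approached by step up from C4 and left by step down to C4.
Step away and step back to the same note — a neighbor tone (upper neighbor).
The harmony at that moment is F minor triad (F, Ab, C); D5 is not a chord tone.
It is approached by step up from C5 and left by leap down to F4.
Step in, leap out — an escape tone.

D5 (beat 2) — escape tone; D4 (beat 5) — neighbor tone; D5 (beat 10) — escape tone.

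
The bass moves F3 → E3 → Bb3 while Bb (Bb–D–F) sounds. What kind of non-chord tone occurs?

E3 is an escape tone.

The harmony at that moment is Bb major triad (Bb, D, F); E3 is not a chord tone.
It is approached by step down from F3 and left by leap up to Bb3.
Step in, leap out — an escape tone.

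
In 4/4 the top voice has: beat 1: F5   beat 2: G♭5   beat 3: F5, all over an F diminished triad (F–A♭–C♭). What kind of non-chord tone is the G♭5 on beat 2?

The harmony at that moment is F diminished triad (F, A♭, C♭); G♭5 is not a chord tone.
It is approached by step up from F5 and left by step down to F5.
Step away and step back to the same note — a neighbor tone (upper neighbor).

Upper neighbor tone.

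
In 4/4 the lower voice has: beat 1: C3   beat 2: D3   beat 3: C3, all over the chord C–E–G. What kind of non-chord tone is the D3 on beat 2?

The harmony at that moment is C major triad (C, E, G); D3 is not a chord tone.
It is approached by step up from C3 and left by step down to C3.
Step away and step back to the same note — a neighbor tone (upper neighbor).

Upper neighbor tone.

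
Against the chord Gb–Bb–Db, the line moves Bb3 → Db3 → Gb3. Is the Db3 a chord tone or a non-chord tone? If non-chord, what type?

Gb major triad contains Gb, Bb, Db; Db is the fifth, so it is a chord tone.

Chord tone (the fifth of Gb major triad).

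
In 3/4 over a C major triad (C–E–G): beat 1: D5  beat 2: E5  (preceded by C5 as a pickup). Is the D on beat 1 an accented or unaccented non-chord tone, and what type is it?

Accented passing tone.

The harmony at that moment is C major triad (C, E, G); D5 is not a chord tone.
It is approached by step up from C5 and left by step up to E5.
Step in, step out in the same direction — a passing tone.
It falls on the downbeat, so it is accented.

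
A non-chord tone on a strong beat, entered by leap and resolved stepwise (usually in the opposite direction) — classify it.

Appoggiatura.

Approach: by leap. Departure: by step. Metric position: strong.
Leap in, step out, in a metrically strong position — an appoggiatura. (It is the mirror image of the escape tone, which steps in and leaps out from a weak position.)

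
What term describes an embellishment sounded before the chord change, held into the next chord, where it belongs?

Anticipation.

Approach: ahead of the chord change (typically by step), so it is dissonant against the current harmony. Departure: none — the same pitch is restated or held and is a chord tone of the new harmony.
Dissonant first, consonant once the harmony catches up: the note simply arrives early — an anticipation. (The reverse timing, consonant first and dissonant after the change, would be a suspension or retardation.)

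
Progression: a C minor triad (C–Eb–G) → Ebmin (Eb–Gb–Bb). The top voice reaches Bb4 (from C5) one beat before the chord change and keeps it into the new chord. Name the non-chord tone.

The harmony at that moment is C minor triad (C, Eb, G); Bb4 is not a chord tone.
It is approached by step down from C5 and then sustained as the same pitch into the next harmony.
Arriving early and becoming a chord tone when the harmony changes — an anticipation.

Bb4 is an anticipation.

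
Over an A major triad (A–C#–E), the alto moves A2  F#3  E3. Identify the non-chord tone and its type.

F#3 is an appoggiatura.

The harmony at that moment is A major triad (A, C#, E); F#3 is not a chord tone.
It is approached by leap up from A2 and left by step down to E3.
Leap in, step out — an appoggiatura.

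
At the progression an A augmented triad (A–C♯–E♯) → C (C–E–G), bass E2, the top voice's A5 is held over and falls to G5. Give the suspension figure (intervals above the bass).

At the second chord the bass is E2. The suspended A5 lies a fourth above the bass; after resolving down by step to G5, the interval above the bass becomes a third.
Suspension figures are named by those two intervals: 4–3.

4–3 suspension.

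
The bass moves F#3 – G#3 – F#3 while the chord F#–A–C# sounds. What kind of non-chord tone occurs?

The harmony at that moment is F# minor triad (F#, A, C#); G#3 is not a chord tone.
It is approached by step up from F#3 and left by step down to F#3.
Step away and step back to the same note — a neighbor tone (upper neighbor).

G#3 is a neighbor tone.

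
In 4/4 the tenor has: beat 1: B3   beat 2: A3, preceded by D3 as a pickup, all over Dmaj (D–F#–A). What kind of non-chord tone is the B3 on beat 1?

Appoggiatura.

The harmony at that moment is D major triad (D, F#, A); B3 is not a chord tone.
It is approached by leap up from D3 and left by step down to A3.
Leap in, step out, metrically accented — an appoggiatura.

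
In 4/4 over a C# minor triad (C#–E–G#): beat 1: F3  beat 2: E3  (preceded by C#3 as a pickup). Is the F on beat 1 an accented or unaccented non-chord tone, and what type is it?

The harmony at that moment is C# minor triad (C#, E, G#); F3 is not a chord tone.
It is approached by leap up from C#3 and left by step down to E3.
Leap in, step out — an appoggiatura.
It falls on the downbeat, so it is accented.

Accented appoggiatura.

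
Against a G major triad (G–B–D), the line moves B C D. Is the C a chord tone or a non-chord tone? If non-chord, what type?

Non-chord tone — a passing tone.

The harmony at that moment is G major triad (G, B, D); C is not a chord tone.
It is approached by step up from B and left by step up to D.
Step in, step out in the same direction — a passing tone.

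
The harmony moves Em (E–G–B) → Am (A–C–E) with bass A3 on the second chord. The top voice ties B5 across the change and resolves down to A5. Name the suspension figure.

9–8 suspension.

At the second chord the bass is A3. The suspended B5 lies a ninth above the bass; after resolving down by step to A5, the interval above the bass becomes an octave.
Suspension figures are named by those two intervals: 9–8.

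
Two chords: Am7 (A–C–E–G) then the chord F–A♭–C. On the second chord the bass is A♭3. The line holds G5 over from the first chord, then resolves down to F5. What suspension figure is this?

7–6 suspension.

At the second chord the bass is A♭3. The suspended G5 lies a seventh above the bass; after resolving down by step to F5, the interval above the bass becomes a sixth.
Suspension figures are named by those two intervals: 7–6.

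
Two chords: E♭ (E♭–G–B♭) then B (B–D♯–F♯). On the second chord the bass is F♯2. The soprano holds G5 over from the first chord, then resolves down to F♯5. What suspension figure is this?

9–8 suspension.

At the second chord the bass is F♯2. The suspended G5 lies a ninth above the bass; after resolving down by step to F♯5, the interval above the bass becomes an octave.
Suspension figures are named by those two intervals: 9–8.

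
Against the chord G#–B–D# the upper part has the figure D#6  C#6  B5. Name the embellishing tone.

The harmony at that moment is G# minor triad (G#, B, D#); C#6 is not a chord tone.
It is approached by step down from D#6 and left by step down to B5.
Step in, step out in the same direction — a passing tone.

C#6 is a passing tone.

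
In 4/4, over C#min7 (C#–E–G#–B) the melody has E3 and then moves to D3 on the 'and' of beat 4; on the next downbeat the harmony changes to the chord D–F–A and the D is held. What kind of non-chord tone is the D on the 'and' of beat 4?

Anticipation.

The harmony at that moment is C# minor seventh chord (C#, E, G#, B); D3 is not a chord tone.
It is approached by step down from E3 and then sustained as the same pitch into the next harmony.
Arriving early and becoming a chord tone when the harmony changes — an anticipation.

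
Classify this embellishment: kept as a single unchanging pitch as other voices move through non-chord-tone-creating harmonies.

Pedal tone.

Approach: none. Departure: none — a single pitch is sustained while the chords change around it, passing through harmonies that do not contain it.
No melodic motion at all; the dissonance is created entirely by the moving harmonies against the stationary note — a pedal tone (pedal point).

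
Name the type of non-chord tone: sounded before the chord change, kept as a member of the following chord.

Approach: ahead of the chord change (typically by step), so it is dissonant against the current harmony. Departure: none — the same pitch is restated or held and is a chord tone of the new harmony.
Dissonant first, consonant once the harmony catches up: the note simply arrives early — an anticipation. (The reverse timing, consonant first and dissonant after the change, would be a suspension or retardation.)

Anticipation.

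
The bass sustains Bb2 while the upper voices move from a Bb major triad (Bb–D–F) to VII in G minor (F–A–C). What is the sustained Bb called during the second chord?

Pedal tone (pedal point).

The harmony at that moment is F major triad (F, A, C); Bb2 is not a chord tone.
It is held over (the same pitch as the preceding Bb2) and then sustained as the same pitch into the next harmony.
Sustained through a change of harmony — a pedal tone.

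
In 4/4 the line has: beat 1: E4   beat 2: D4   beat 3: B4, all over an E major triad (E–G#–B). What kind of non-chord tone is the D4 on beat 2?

The harmony at that moment is E major triad (E, G#, B); D4 is not a chord tone.
It is approached by step down from E4 and left by leap up to B4.
Step in, leap out, on a weak beat — an escape tone.

Escape tone.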